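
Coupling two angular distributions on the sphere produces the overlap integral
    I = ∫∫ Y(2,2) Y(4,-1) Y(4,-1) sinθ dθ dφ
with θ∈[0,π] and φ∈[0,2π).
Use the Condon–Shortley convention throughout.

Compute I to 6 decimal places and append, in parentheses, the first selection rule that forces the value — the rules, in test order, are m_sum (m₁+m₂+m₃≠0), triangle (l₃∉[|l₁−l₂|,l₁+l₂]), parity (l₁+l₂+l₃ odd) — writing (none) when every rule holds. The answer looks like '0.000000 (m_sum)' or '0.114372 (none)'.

m-sum 0 ✓  L=10 even ✓  2≤4≤6 ✓
Π(2lᵢ+1) = 5×9×9 = 405
triangle coeff Δ(2,4,4) = 1/13860
Σ_t [0,2]: t=0:+1/192 t=1:−1/36 t=2:+1/192 = -5/288
(3j)²=20/693 [(2 4 4; 0 0 0)], sign=-1
Σ_t [0,0]: t=0:+1/144 = 1/144
(3j)²=10/231 [(2 4 4; 2 -1 -1)], sign=-1
⇒ 4πI² = 3000/5929
I = (+1)√(3000/5929/(4π)) = 0.20066192
No selection rule forces the value: the integral is nonzero (none).

0.200662 (none)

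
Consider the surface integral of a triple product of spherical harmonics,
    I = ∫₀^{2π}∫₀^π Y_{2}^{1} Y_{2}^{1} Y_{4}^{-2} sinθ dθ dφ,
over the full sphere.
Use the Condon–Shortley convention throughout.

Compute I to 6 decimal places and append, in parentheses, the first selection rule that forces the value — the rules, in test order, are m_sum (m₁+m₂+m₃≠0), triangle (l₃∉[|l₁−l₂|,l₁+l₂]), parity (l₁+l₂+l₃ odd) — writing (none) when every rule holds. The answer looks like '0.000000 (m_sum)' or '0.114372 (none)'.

0.254875 (none)

Checks pass: Σm=0; 8 even; l₃=4∈[0,4].
(2·2+1)(2·2+1)(2·4+1) = 225
Δ: 0! 4! 4! / 9! → 1/630
sum: t=0:+1/16 = 1/16
3j²(2 2 4; 0 0 0) = Δ·Π!·Σ² = 2/35  (sign +1)
sum: t=0:+1/36 = 1/36
3j²(2 2 4; 1 1 -2) = Δ·Π!·Σ² = 4/63  (sign +1)
combine: 4πI² = 225·2/35·4/63 = 40/49
take √, sign +1: I = 0.25487487
No selection rule forces the value: the integral is nonzero (none).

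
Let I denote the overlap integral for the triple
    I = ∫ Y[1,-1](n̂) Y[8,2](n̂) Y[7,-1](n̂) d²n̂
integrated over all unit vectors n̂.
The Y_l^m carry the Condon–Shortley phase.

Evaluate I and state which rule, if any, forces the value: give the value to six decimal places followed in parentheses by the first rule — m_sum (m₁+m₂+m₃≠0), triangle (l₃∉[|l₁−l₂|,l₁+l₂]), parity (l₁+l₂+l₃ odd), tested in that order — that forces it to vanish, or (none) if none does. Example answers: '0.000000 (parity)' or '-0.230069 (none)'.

0.205254 (none)

Checks pass: Σm=0; 16 even; l₃=7∈[7,9].
(2·1+1)(2·8+1)(2·7+1) = 765
Δ: 2! 0! 14! / 17! → 1/2040
sum: t=1:−1/25401600 = -1/25401600
3j²(1 8 7; 0 0 0) = Δ·Π!·Σ² = 8/255  (sign +1)
sum: t=2:+1/58060800 = 1/58060800
3j²(1 8 7; -1 2 -1) = Δ·Π!·Σ² = 3/136  (sign +1)
combine: 4πI² = 765·8/255·3/136 = 9/17
take √, sign +1: I = 0.20525411
No selection rule forces the value: the integral is nonzero (none).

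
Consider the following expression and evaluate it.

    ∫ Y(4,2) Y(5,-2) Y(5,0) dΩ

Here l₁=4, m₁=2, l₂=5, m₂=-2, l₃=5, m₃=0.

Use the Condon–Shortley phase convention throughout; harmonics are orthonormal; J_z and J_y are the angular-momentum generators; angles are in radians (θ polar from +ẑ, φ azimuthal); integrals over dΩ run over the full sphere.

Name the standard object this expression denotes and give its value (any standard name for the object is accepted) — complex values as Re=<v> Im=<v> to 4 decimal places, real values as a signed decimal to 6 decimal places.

This is a Gaunt coefficient — the integral of a triple product of spherical harmonics over the sphere.
Checks pass: Σm=0; 14 even; l₃=5∈[1,9].
(2·4+1)(2·5+1)(2·5+1) = 1089
Δ: 4! 4! 6! / 15! → 1/3153150
sum: t=0:+1/69120 t=1:−1/1728 t=2:+1/576 t=3:−1/1728 t=4:+1/69120 = 7/11520
3j²(4 5 5; 0 0 0) = Δ·Π!·Σ² = 2/143  (sign -1)
sum: t=0:+1/3456 t=1:−1/1728 t=2:+1/11520 = -7/34560
3j²(4 5 5; 2 -2 0) = Δ·Π!·Σ² = 7/858  (sign +1)
combine: 4πI² = 1089·2/143·7/858 = 21/169
take √, sign -1: I = -0.09944006

Gaunt coefficient, -0.099440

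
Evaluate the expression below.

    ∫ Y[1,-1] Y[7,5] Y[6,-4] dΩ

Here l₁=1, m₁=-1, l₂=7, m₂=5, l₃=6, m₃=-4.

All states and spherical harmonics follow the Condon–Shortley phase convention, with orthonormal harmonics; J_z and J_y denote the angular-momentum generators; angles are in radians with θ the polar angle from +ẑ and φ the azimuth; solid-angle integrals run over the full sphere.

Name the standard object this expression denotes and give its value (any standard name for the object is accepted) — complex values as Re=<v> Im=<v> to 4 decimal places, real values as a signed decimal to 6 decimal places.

Gaunt coefficient, -0.284256

This is a Gaunt coefficient — the integral of a triple product of spherical harmonics over the sphere.
Checks pass: Σm=0; 14 even; l₃=6∈[6,8].
(2·1+1)(2·7+1)(2·6+1) = 585
Δ: 2! 0! 12! / 15! → 1/1365
sum: t=1:−1/518400 = -1/518400
3j²(1 7 6; 0 0 0) = Δ·Π!·Σ² = 7/195  (sign -1)
sum: t=2:+1/14515200 = 1/14515200
3j²(1 7 6; -1 5 -4) = Δ·Π!·Σ² = 22/455  (sign +1)
combine: 4πI² = 585·7/195·22/455 = 66/65
take √, sign -1: I = -0.28425647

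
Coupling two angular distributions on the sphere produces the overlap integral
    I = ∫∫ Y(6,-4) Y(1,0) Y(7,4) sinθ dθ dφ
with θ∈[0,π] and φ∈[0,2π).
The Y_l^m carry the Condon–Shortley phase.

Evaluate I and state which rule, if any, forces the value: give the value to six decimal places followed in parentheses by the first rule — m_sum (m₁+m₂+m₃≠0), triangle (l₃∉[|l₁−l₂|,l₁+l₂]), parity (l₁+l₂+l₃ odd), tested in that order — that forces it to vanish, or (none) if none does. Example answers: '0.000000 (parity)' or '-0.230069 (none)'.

m-sum 0 ✓  L=14 even ✓  5≤7≤7 ✓
Π(2lᵢ+1) = 13×3×15 = 585
triangle coeff Δ(6,1,7) = 1/1365
Σ_t [0,0]: t=0:+1/518400 = 1/518400
(3j)²=7/195 [(6 1 7; 0 0 0)], sign=-1
Σ_t [0,0]: t=0:+1/7257600 = 1/7257600
(3j)²=11/455 [(6 1 7; -4 0 4)], sign=-1
⇒ 4πI² = 33/65
I = (+1)√(33/65/(4π)) = 0.20099968
No selection rule forces the value: the integral is nonzero (none).

0.201000 (none)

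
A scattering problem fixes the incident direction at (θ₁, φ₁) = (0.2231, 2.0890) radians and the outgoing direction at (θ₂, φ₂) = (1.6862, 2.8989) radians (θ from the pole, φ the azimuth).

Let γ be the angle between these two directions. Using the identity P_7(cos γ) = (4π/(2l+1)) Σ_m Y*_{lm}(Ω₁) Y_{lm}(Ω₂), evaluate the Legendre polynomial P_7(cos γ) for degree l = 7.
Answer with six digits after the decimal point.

-0.084697

Addition theorem: P_7(cos γ) = (4π/15) Σ_m Y*_{lm}(Ω₁) Y_{lm}(Ω₂), m = −7…7:
  m=-7: (-0.000006, 0.000011) × (0.060942, -0.473309) = (0.000005, 0.000004)  (running Σ = (0.000005, 0.000004))
  m=-6: (0.000214, -0.000007) × (-0.023677, -0.205624) = (-0.000006, -0.000044)  (running Σ = (-0.000001, -0.000040))
  m=-5: (-0.001157, -0.001884) × (0.102735, 0.275163) = (0.000400, -0.000512)  (running Σ = (0.000398, -0.000552))
  m=-4: (-0.007728, 0.014078) × (0.131367, 0.192008) = (-0.003718, 0.000366)  (running Σ = (-0.003320, -0.000187))
  m=-3: (0.083357, -0.001349) × (-0.174037, -0.155147) = (-0.014717, -0.012698)  (running Σ = (-0.018036, -0.012884))
  m=-2: (-0.151131, -0.255364) × (-0.213318, -0.112520) = (0.003506, 0.071479)  (running Σ = (-0.014531, 0.058595))
  m=-1: (-0.312902, 0.548778) × (0.203004, 0.050258) = (-0.091101, 0.095678)  (running Σ = (-0.105632, 0.154273))
  m=0: (0.452775, -0.000000) × (0.243308, 0.000000) = (0.110164, 0.000000)  (running Σ = (0.004532, 0.154273))
  m=1: (0.312902, 0.548778) × (-0.203004, 0.050258) = (-0.091101, -0.095678)  (running Σ = (-0.086569, 0.058595))
  m=2: (-0.151131, 0.255364) × (-0.213318, 0.112520) = (0.003506, -0.071479)  (running Σ = (-0.083063, -0.012884))
  m=3: (-0.083357, -0.001349) × (0.174037, -0.155147) = (-0.014717, 0.012698)  (running Σ = (-0.097780, -0.000187))
  m=4: (-0.007728, -0.014078) × (0.131367, -0.192008) = (-0.003718, -0.000366)  (running Σ = (-0.101498, -0.000552))
  m=5: (0.001157, -0.001884) × (-0.102735, 0.275163) = (0.000400, 0.000512)  (running Σ = (-0.101098, -0.000040))
  m=6: (0.000214, 0.000007) × (-0.023677, 0.205624) = (-0.000006, 0.000044)  (running Σ = (-0.101105, 0.000004))
  m=7: (0.000006, 0.000011) × (-0.060942, -0.473309) = (0.000005, -0.000004)  (running Σ = (-0.101100, -0.000000))
Total Σ_m = (-0.101100, -0.000000). Multiply by 0.837758: (-0.084697, -0.000000). P_7(cos γ) = -0.084697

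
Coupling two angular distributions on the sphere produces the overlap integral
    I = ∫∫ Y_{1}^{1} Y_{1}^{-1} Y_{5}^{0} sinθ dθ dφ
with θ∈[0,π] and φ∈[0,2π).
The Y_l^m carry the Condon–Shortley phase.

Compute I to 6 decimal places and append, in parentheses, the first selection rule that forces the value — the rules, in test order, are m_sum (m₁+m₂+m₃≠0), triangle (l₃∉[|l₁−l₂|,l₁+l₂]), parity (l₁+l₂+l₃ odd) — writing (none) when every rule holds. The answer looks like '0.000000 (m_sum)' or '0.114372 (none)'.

triangle: need 0≤l₃≤2, have 5; I=0

0.000000 (triangle)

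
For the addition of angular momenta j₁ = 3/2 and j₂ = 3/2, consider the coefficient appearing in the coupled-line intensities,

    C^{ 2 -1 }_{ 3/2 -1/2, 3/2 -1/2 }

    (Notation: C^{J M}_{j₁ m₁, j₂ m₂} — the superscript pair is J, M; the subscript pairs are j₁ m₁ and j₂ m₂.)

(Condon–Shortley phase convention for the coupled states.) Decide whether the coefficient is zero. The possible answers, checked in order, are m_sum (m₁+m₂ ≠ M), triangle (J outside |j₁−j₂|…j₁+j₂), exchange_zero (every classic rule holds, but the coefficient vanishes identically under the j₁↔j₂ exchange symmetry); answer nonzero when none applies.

exchange_zero

m-sum: m₁+m₂ = -1/2+(-1/2) = -1, M = -1  ✓
triangle: |j₁−j₂| = 0 ≤ J = 2 ≤ j₁+j₂ = 3  ✓
exchange: j₁=j₂ and m₁=m₂, and (−1)^(j₁+j₂−J) = (−1)^1 = −1 forces ⟨j₁m₁;j₂m₂|JM⟩ = −⟨j₂m₂;j₁m₁|JM⟩ = −⟨j₁m₁;j₂m₂|JM⟩ ⇒ the coefficient vanishes identically
Racah sum check: Σ_k collapses to 0 ⇒ CG = 0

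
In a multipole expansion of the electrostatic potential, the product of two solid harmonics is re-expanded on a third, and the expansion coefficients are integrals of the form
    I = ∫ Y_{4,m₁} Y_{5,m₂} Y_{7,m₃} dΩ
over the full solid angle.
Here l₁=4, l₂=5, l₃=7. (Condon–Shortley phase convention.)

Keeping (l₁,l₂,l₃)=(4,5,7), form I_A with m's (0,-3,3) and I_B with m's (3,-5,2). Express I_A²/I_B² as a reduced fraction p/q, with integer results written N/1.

1058/567

Same 4,5,7: normalisation and zero-m 3j drop out of the ratio.
A: Δ: 2! 6! 8! / 17! → 1/6126120; sum: t=0:+1/138240 t=1:−1/181440 t=2:+1/3870720 = 23/11612160; 3j²(4 5 7; 0 -3 3) = Δ·Π!·Σ² = 529/204204  (sign +1)
B: Δ: 2! 6! 8! / 17! → 1/6126120; sum: t=0:+1/9676800 = 1/9676800; 3j²(4 5 7; 3 -5 2) = Δ·Π!·Σ² = 27/19448  (sign -1)
I_A²/I_B² = (529/204204)/(27/19448) = 1058/567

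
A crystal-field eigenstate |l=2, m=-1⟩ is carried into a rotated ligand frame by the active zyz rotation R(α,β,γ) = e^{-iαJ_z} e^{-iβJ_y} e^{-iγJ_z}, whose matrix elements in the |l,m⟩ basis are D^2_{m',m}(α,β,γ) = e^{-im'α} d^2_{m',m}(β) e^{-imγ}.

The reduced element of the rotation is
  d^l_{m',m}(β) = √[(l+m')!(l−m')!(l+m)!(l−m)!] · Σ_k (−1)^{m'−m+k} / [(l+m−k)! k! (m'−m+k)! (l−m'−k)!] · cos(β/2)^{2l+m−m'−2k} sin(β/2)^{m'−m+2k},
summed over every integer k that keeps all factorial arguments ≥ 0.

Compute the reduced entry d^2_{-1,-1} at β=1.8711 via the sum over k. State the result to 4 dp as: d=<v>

d=-0.5604

d^2_{-1,-1}(β=1.8711) via the finite sum:
c=cos(1.871100/2)=0.593376, s=sin(1.871100/2)=0.804926; N=√[1·6·1·6]=6.000000
The bounds max(0,m−m')=0 and min(l+m,l−m')=1 give 2 terms
  k=0: (−1)^0·6.0000/(6)·0.5934^4·0.8049^0 = +0.123971
  k=1: (−1)^1·6.0000/(2)·0.5934^2·0.8049^2 = -0.684372
d^2_{-1,-1}(1.8711) = +0.123971 -0.684372 = -0.560401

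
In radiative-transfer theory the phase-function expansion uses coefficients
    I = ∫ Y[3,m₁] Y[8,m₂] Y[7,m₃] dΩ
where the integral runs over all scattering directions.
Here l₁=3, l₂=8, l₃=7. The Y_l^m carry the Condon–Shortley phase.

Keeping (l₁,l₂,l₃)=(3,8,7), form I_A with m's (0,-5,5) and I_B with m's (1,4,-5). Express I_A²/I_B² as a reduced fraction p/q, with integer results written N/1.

37479/90601

l's match ⇒ only the (l;m) 3-j factors differ between A and B.
A: triangle coeff Δ(3,8,7) = 1/5290740; Σ_t [1,3]: t=1:−1/87091200 t=2:+1/159667200 t=3:−1/5748019200 = -31/5748019200; (3j)²=961/135660 [(3 8 7; 0 -5 5)], sign=-1
B: triangle coeff Δ(3,8,7) = 1/5290740; Σ_t [0,2]: t=0:+1/22992076800 t=1:−1/239500800 t=2:+1/58060800 = 43/3284582400; (3j)²=12943/755820 [(3 8 7; 1 4 -5)], sign=+1
I_A²/I_B² = (961/135660)/(12943/755820) = 37479/90601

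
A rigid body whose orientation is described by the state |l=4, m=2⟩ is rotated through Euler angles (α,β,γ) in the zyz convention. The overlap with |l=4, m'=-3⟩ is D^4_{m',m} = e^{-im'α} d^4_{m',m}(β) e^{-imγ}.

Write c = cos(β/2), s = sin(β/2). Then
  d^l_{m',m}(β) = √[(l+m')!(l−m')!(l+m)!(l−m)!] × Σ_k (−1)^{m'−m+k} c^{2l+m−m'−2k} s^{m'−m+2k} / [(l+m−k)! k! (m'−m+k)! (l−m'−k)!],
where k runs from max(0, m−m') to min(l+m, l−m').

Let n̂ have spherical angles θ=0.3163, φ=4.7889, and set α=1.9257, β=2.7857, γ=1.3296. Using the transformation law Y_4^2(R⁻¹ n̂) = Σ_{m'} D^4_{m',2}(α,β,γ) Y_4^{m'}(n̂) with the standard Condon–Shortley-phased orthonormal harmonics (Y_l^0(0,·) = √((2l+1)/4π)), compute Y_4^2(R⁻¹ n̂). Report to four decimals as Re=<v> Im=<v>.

Need the full column D^4_{m',2} for m'=−4..4 at α=1.9257, β=2.7857, γ=1.3296.
cos(β/2)=0.177009, sin(β/2)=0.984209
d^4_{-4,2}: single k=6 term ⇒ +0.150693;  D = +0.049004-0.142503i
d^4_{-3,2}: k∈[5..6] ⇒ +0.057492 -0.592476 = -0.534984;  D = +0.534834-0.012674i
d^4_{-2,2}: k∈[4..6] ⇒ +0.013817 -0.341740 +0.880440 = +0.552517;  D = +0.204220+0.513391i
d^4_{-1,2}: k∈[3..5] ⇒ +0.002343 -0.108649 +0.671805 = +0.565498;  D = +0.420072-0.378586i
d^4_{0,2}: k∈[2..4] ⇒ +0.000283 -0.023303 +0.270169 = +0.247148;  D = -0.218945-0.114652i
d^4_{1,2}: k∈[1..3] ⇒ +0.000023 -0.003514 +0.072433 = +0.068941;  D = -0.008765+0.068382i
d^4_{2,2}: k∈[0..2] ⇒ +0.000001 -0.000358 +0.013817 = +0.013461;  D = +0.013114-0.003035i
d^4_{3,2}: k∈[0..1] ⇒ -0.000020 +0.001860 = +0.001840;  D = -0.001012-0.001536i
d^4_{4,2}: single k=0 term ⇒ +0.000158;  D = -0.000093+0.000127i
Y_4^{m'}(θ=0.3163,φ=4.7889) and Σ D·Y over m':
  (+0.0490-0.1425i)·(+0.0040-0.0012i)  (+0.5348-0.0127i)·(-0.0081-0.0349i)  (+0.2042+0.5134i)·(-0.1703+0.0263i)  (+0.4201-0.3786i)·(+0.0355+0.4633i)  (-0.2189-0.1147i)·(+0.4715+0.0000i)  (-0.0088+0.0684i)·(-0.0355+0.4633i)  (+0.0131-0.0030i)·(-0.1703-0.0263i)  (-0.0010-0.0015i)·(+0.0081-0.0349i)  (-0.0001+0.0001i)·(+0.0040+0.0012i)
Y_4^2(R⁻¹ n̂) = +0.000311+0.019616i

Re=0.0003 Im=0.0196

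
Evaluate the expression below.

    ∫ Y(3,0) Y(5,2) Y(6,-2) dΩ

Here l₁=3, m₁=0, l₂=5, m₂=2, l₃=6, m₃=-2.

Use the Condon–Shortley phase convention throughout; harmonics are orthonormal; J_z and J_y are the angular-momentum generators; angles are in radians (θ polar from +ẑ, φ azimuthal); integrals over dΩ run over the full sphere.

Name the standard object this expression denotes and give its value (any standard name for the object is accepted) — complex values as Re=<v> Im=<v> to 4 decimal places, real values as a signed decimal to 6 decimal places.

Gaunt coefficient, +0.058844

This is a Gaunt coefficient — the integral of a triple product of spherical harmonics over the sphere.
Rules hold: Σm=0, L=14 even, 2≤6≤8.
N = 7·11·13 = 1001
Δ = 2!·4!·8!/15! = 1/675675
Racah Σ t=0..2: t=0:+1/8640 t=1:−1/2304 t=2:+1/8640 = -7/34560
⇒ 3j(3 5 6; 0 0 0)² = 7/429, sgn -1
Racah Σ t=0..2: t=0:+1/60480 t=1:−1/5760 t=2:+1/8640 = -1/24192
⇒ 3j(3 5 6; 0 2 -2)² = 8/3003, sgn -1
4πI² = N·(3j₀)²·(3jₘ)² = 56/1287
I = +1·√(0.043512/4π) = 0.05884368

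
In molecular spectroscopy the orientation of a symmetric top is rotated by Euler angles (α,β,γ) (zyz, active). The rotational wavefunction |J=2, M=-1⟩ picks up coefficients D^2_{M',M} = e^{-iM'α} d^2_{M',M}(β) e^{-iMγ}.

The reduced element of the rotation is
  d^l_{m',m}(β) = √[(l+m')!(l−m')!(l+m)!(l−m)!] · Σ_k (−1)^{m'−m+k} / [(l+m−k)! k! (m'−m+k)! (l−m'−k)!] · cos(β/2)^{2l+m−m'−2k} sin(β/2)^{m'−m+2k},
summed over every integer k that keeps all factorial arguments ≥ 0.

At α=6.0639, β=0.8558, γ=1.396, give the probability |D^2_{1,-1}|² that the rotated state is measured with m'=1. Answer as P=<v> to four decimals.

P=0.1584

Split into d^2_{1,-1}(β=0.8558) × two z-phases.
Half-angle: c=0.909839, s=0.414961. N=√(6·1·1·6)=6.000000
The bounds max(0,m−m')=0 and min(l+m,l−m')=1 give 2 terms
  k=0: (−1)^2·6.0000/(2)·0.9098^2·0.4150^2 = +0.427627
  k=1: (−1)^3·6.0000/(6)·0.9098^0·0.4150^4 = -0.029650
d^2_{1,-1}(0.8558) = +0.427627 -0.029650 = +0.397977
|D^2_{1,-1}|² = |d^2_{1,-1}(β)|² = (+0.397977)² = 0.158386 (the z-rotation phases have unit modulus)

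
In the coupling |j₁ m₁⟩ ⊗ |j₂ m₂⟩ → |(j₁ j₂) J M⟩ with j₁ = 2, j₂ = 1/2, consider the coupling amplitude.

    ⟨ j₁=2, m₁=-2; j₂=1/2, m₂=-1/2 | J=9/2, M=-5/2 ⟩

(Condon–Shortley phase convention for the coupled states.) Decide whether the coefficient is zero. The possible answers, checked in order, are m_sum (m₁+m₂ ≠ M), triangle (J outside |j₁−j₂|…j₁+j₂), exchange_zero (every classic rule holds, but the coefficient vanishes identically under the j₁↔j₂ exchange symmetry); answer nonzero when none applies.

triangle

m-sum: m₁+m₂ = -2+(-1/2) = -5/2, M = -5/2  ✓
triangle: need |j₁−j₂| ≤ J ≤ j₁+j₂, i.e. J ∈ [3/2, 5/2]; J = 9/2 is outside ✗ ⇒ coefficient is 0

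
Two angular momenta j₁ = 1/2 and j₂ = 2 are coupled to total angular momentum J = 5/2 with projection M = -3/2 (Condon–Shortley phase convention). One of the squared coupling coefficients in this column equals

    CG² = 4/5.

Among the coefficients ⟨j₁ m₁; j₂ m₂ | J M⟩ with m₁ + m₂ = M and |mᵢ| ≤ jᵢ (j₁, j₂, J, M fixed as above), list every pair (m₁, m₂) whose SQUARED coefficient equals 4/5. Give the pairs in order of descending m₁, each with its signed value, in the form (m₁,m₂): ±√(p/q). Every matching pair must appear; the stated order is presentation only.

Admissible pairs with m₁+m₂ = M = -3/2: (-1/2,-1), (1/2,-2)
  (m₁,m₂)=(1/2,-2): CG² = 1/5, CG = +√(1/5)
  (m₁,m₂)=(-1/2,-1): CG² = 4/5, CG = +√(4/5)   ← matches the target
Pairs with CG² = 4/5: (-1/2,-1): +√(4/5)

(-1/2,-1): +√(4/5)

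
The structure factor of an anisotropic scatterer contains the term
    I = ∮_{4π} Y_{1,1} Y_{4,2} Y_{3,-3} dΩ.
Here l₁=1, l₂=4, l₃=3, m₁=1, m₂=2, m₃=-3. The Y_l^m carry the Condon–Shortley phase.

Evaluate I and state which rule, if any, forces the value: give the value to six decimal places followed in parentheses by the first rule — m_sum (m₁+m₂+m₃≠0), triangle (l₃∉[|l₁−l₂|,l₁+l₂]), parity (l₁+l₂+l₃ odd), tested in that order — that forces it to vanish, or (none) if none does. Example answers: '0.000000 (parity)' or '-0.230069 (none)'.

0.061558 (none)

m-sum 0 ✓  L=8 even ✓  3≤3≤5 ✓
Π(2lᵢ+1) = 3×9×7 = 189
triangle coeff Δ(1,4,3) = 1/252
Σ_t [1,1]: t=1:−1/36 = -1/36
(3j)²=4/63 [(1 4 3; 0 0 0)], sign=+1
Σ_t [0,0]: t=0:+1/1440 = 1/1440
(3j)²=1/252 [(1 4 3; 1 2 -3)], sign=+1
⇒ 4πI² = 1/21
I = (+1)√(1/21/(4π)) = 0.06155813
No selection rule forces the value: the integral is nonzero (none).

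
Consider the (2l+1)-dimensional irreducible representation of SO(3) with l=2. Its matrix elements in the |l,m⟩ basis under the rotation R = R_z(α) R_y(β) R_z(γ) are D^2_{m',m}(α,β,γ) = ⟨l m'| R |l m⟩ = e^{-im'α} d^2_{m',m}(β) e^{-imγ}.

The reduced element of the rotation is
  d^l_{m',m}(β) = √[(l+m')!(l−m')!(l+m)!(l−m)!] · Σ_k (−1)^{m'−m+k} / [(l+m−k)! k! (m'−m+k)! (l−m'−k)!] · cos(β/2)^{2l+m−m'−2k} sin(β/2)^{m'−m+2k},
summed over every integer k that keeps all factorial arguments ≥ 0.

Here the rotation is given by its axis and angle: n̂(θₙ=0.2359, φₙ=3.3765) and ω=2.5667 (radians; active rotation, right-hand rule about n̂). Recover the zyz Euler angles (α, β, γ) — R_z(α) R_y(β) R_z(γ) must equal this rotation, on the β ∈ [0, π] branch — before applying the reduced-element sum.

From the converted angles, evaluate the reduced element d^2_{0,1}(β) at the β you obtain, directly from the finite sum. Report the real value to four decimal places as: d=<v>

d=0.4813

Axis–angle → zyz. n̂ = (sinθₙcosφₙ, sinθₙsinφₙ, cosθₙ) = (-0.227299, -0.054399, +0.972304), ω = 2.5667.
R = I cosω + sinω [n̂]ₓ + (1−cosω) n̂n̂ᵀ gives
  R = [-0.744226, -0.505943, -0.436061; +0.551427, -0.833808, +0.026311; -0.376903, -0.220874, +0.899532]
β = atan2(√(R₁₃²+R₂₃²), R₃₃) = 0.452098; α = atan2(R₂₃, R₁₃) mod 2π = 3.081327; γ = atan2(R₃₂, −R₃₁) mod 2π = 5.753105
d^2_{0,1}(β=0.4521) via the finite sum:
Half-angle: c=0.974560, s=0.224129. N=√(2·2·6·1)=4.898979
Admissible k: 1..2 (factorial args all ≥0)
  k=1: (−1)^0·4.8990/(2)·0.9746^3·0.2241^1 = +0.508158
  k=2: (−1)^1·4.8990/(2)·0.9746^1·0.2241^3 = -0.026877
d^2_{0,1}(0.4521) = +0.508158 -0.026877 = +0.481281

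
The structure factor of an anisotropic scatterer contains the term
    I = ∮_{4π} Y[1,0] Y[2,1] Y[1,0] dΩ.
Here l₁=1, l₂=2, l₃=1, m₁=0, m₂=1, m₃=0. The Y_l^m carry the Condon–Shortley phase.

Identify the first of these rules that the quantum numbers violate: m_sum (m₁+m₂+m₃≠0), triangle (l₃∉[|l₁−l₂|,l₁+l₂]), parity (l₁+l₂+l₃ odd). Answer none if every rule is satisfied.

azimuthal sum: 0 + 1 + 0 = 1  ✗
1 ≤ 1 ≤ 3 (triangle on l)
L = 1 + 2 + 1 = 4 (even)

m_sum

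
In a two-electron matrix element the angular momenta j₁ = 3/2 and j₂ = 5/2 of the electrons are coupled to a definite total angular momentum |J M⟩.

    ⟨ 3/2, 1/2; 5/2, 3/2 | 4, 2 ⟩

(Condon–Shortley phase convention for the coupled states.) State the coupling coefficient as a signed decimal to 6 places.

√[9·0!3!5!/9! · 2!1!4!1!6!2!] = √(8640/7)
  +(−1)^0/∏(0,0,1,4,2,1)! = 1/48  (running 1/48)
⟨..|..⟩ = √(8640/7)·(1/48) = +0.731925

+√(15/28) = +0.731925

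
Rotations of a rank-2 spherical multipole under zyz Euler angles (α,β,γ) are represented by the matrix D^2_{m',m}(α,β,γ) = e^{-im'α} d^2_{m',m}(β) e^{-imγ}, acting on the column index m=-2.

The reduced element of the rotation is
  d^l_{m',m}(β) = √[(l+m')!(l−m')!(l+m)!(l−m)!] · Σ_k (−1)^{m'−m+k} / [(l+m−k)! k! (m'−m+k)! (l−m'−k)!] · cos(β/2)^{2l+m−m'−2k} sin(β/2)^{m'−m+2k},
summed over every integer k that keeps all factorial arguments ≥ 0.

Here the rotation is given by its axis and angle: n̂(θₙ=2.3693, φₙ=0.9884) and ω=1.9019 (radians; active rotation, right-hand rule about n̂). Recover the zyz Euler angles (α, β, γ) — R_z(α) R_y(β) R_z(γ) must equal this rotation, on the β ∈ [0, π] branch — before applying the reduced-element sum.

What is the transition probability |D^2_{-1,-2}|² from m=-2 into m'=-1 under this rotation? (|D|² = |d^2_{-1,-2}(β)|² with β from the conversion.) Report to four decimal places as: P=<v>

Axis–angle → zyz. n̂ = (sinθₙcosφₙ, sinθₙsinφₙ, cosθₙ) = (+0.383797, +0.582748, -0.716313), ω = 1.9019.
R = I cosω + sinω [n̂]ₓ + (1−cosω) n̂n̂ᵀ gives
  R = [-0.129901, +0.973771, +0.186804; -0.381040, +0.124907, -0.916082; -0.915387, -0.190180, +0.354820]
β = atan2(√(R₁₃²+R₂₃²), R₃₃) = 1.208074; α = atan2(R₂₃, R₁₃) mod 2π = 4.913548; γ = atan2(R₃₂, −R₃₁) mod 2π = 6.078340
First d^2_{-1,-2}(β=1.2081), then the phase factors e^{-i(-1)α} and e^{-i(-2)γ}:
Half-angle: c=0.823049, s=0.567970. N=√(1·6·1·24)=12.000000
k: max(0,(-2)−(-1))=0 … min(2+(-2),2−(-1))=0
  k=0: (−1)^1·12.0000/(6)·0.8230^3·0.5680^1 = -0.633334
d^2_{-1,-2}(1.2081) = -0.633334
|D^2_{-1,-2}|² = |d^2_{-1,-2}(β)|² = (-0.633334)² = 0.401112 (the z-rotation phases have unit modulus)

P=0.4011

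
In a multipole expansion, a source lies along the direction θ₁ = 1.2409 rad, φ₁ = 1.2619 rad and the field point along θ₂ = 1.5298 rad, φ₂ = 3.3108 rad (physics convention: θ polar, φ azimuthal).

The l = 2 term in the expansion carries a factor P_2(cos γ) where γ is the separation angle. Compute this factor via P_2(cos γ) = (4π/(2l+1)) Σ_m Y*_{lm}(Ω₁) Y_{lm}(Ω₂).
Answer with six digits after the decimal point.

Addition theorem: P_2(cos γ) = (4π/5) Σ_m Y*_{lm}(Ω₁) Y_{lm}(Ω₂), m = −2…2:
  [-2]  conj(Y_{2,-2})(Ω₁) = (-0.281832, 0.200265) ; Y_{2,-2}(Ω₂) = (0.363754, -0.128025) ; Δ = (-0.076879, 0.108928)
  [-1]  conj(Y_{2,-1})(Ω₁) = (0.071979, 0.225562) ; Y_{2,-1}(Ω₂) = (-0.031184, 0.005328) ; Δ = (-0.003446, -0.006651)
  [+0]  conj(Y_{2,0})(Ω₁) = (-0.216100, -0.000000) ; Y_{2,0}(Ω₂) = (-0.313802, 0.000000) ; Δ = (0.067813, 0.000000)
  [+1]  conj(Y_{2,1})(Ω₁) = (-0.071979, 0.225562) ; Y_{2,1}(Ω₂) = (0.031184, 0.005328) ; Δ = (-0.003446, 0.006651)
  [+2]  conj(Y_{2,2})(Ω₁) = (-0.281832, -0.200265) ; Y_{2,2}(Ω₂) = (0.363754, 0.128025) ; Δ = (-0.076879, -0.108928)
Σ over m = (-0.092837, 0.000000); ×(4π/5) → (-0.233325, 0.000000). Real part: -0.233325

-0.233325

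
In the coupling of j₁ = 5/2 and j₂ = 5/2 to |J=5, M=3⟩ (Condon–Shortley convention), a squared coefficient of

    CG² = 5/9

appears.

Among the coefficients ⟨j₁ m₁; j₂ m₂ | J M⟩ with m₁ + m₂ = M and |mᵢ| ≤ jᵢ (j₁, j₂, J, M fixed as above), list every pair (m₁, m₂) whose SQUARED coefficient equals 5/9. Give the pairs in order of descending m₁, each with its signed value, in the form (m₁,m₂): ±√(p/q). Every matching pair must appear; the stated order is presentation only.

(3/2,3/2): +√(5/9)

Admissible pairs with m₁+m₂ = M = 3: (1/2,5/2), (3/2,3/2), (5/2,1/2)
  (m₁,m₂)=(5/2,1/2): CG² = 2/9, CG = +√(2/9)
  (m₁,m₂)=(3/2,3/2): CG² = 5/9, CG = +√(5/9)   ← matches the target
  (m₁,m₂)=(1/2,5/2): CG² = 2/9, CG = +√(2/9)
Pairs with CG² = 5/9: (3/2,3/2): +√(5/9)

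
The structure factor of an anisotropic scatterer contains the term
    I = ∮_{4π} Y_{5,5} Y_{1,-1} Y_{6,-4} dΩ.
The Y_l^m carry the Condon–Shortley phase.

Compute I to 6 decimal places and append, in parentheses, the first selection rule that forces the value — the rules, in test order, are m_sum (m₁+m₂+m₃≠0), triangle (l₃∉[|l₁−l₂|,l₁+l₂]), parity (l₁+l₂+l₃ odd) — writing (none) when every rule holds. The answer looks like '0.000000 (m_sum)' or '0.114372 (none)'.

m-sum 0 ✓  L=12 even ✓  4≤6≤6 ✓
Π(2lᵢ+1) = 11×3×13 = 429
triangle coeff Δ(5,1,6) = 1/858
Σ_t [0,0]: t=0:+1/14400 = 1/14400
(3j)²=6/143 [(5 1 6; 0 0 0)], sign=+1
Σ_t [0,0]: t=0:+1/7257600 = 1/7257600
(3j)²=1/858 [(5 1 6; 5 -1 -4)], sign=+1
⇒ 4πI² = 3/143
I = (+1)√(3/143/(4π)) = 0.04085899
No selection rule forces the value: the integral is nonzero (none).

0.040859 (none)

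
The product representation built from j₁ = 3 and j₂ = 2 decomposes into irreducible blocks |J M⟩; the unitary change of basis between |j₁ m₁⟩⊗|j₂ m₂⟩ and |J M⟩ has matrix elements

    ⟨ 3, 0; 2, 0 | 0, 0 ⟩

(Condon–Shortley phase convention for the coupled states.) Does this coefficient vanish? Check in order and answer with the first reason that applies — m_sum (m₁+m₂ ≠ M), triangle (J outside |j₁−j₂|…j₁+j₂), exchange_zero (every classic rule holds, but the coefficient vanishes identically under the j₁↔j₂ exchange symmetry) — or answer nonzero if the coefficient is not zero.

m-sum: m₁+m₂ = 0+0 = 0, M = 0  ✓
triangle: need |j₁−j₂| ≤ J ≤ j₁+j₂, i.e. J ∈ [1, 5]; J = 0 is outside ✗ ⇒ coefficient is 0

triangle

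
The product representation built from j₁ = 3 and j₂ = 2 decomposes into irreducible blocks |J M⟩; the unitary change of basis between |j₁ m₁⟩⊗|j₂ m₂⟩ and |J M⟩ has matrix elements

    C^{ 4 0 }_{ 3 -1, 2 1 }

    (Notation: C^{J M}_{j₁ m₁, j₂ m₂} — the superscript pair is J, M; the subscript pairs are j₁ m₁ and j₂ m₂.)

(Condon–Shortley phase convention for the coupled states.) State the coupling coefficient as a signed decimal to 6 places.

j₁+j₂−J=1  J+j₁−j₂=5  J−j₁+j₂=3  j₁+j₂+J+1=10
(j₁±m₁, j₂±m₂, J±M) = (2,4,3,1,4,4)
P² = 10368/35
sum k=0..1:
  [0] +1/144 = 1/144
  [1] −1/24 = -1/24
S = -5/144
C² = P²·S² = 5/14 ; C = -0.597614

-0.597614  (= −√(5/14))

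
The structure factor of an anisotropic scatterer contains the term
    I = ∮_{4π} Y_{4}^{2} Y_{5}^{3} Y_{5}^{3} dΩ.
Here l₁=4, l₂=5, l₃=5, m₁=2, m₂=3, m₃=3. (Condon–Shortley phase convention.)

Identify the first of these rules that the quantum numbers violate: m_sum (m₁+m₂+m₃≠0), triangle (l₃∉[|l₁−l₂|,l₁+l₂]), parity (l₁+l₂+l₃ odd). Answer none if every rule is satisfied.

m_sum

azimuthal sum: 2 + 3 + 3 = 8  ✗
1 ≤ 5 ≤ 9 (triangle on l)
L = 4 + 5 + 5 = 14 (even)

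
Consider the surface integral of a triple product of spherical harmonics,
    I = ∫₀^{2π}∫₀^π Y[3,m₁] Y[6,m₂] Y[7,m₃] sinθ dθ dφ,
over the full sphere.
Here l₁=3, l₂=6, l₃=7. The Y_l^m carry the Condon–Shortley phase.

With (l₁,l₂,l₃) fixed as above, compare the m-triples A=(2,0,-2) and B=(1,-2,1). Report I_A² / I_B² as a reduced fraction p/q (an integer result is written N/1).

1008/529

Shared (l₁,l₂,l₃)=(3,6,7): N and (l;000)² cancel in I_A²/I_B².
A: Δ = 2!·4!·10!/17! = 1/2042040; Racah Σ t=0..1: t=0:+1/207360 t=1:−1/345600 = 1/518400; ⇒ 3j(3 6 7; 2 0 -2)² = 12/2431, sgn -1
B: Δ = 2!·4!·10!/17! = 1/2042040; Racah Σ t=0..2: t=0:+1/138240 t=1:−1/181440 t=2:+1/3870720 = 23/11612160; ⇒ 3j(3 6 7; 1 -2 1)² = 529/204204, sgn +1
I_A²/I_B² = (12/2431)/(529/204204) = 1008/529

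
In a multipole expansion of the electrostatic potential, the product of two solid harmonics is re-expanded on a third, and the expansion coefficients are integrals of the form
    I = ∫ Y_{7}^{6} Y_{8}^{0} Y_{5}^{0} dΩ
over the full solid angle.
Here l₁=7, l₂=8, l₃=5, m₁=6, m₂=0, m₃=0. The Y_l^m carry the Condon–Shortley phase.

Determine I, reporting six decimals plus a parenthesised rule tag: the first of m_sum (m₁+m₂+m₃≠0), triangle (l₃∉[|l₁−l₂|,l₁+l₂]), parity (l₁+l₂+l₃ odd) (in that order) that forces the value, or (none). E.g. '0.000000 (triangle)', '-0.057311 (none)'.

0.000000 (m_sum)

Σmᵢ = 6 ≠ 0, so the φ-integral vanishes; I = 0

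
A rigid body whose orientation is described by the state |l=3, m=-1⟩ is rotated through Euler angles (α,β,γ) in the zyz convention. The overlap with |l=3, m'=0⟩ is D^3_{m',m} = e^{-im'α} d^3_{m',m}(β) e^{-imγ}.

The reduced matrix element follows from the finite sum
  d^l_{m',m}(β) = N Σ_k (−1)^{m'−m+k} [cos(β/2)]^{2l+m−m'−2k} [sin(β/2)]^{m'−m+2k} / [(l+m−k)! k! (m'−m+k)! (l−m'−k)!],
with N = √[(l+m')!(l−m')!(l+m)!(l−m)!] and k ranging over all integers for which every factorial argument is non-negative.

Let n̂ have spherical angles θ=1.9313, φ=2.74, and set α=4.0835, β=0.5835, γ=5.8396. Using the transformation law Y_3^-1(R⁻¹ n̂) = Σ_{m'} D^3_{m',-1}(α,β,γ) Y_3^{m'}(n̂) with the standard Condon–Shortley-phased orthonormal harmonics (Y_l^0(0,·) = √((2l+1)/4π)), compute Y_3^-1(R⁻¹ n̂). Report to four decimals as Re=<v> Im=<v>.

Re=-0.1973 Im=-0.1806

Need the full column D^3_{m',-1} for m'=−3..3 at α=4.0835, β=0.5835, γ=5.8396.
cos(β/2)=0.957742, sin(β/2)=0.287629
d^3_{-3,-1}: single k=2 term ⇒ +0.269590;  D = +0.195510-0.185620i
d^3_{-2,-1}: k∈[1..2] ⇒ +0.732951 -0.132212 = +0.600738;  D = +0.078214+0.595625i
d^3_{-1,-1}: k∈[0..2] ⇒ +0.771776 -0.556863 +0.037668 = +0.252581;  D = -0.221864-0.120722i
d^3_{0,-1}: k∈[0..2] ⇒ -0.802907 +0.217247 -0.006531 = -0.592192;  D = -0.534879+0.254157i
d^3_{1,-1}: k∈[0..2] ⇒ +0.417647 -0.050225 +0.000566 = +0.367989;  D = -0.067800+0.361689i
d^3_{2,-1}: k∈[0..1] ⇒ -0.132212 +0.005962 = -0.126250;  D = +0.086665+0.091806i
d^3_{3,-1}: single k=0 term ⇒ +0.024315;  D = +0.024117-0.003097i
Y_3^{m'}(θ=1.9313,φ=2.74) and Σ D·Y over m':
  (+0.1955-0.1856i)·(-0.1223-0.3192i)  (+0.0782+0.5956i)·(-0.2192-0.2271i)  (-0.2219-0.1207i)·(+0.1052+0.0447i)  (-0.5349+0.2542i)·(+0.3130+0.0000i)  (-0.0678+0.3617i)·(-0.1052+0.0447i)  (+0.0867+0.0918i)·(-0.2192+0.2271i)  (+0.0241-0.0031i)·(+0.1223-0.3192i)
Y_3^-1(R⁻¹ n̂) = -0.197301-0.180650i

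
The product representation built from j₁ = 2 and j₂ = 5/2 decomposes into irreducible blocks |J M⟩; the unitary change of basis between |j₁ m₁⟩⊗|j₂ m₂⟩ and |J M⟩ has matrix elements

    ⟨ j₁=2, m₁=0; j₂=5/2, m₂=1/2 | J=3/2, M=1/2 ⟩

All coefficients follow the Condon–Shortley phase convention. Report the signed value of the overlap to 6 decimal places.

+√(2/35) = +0.239046

triangle: 3!*1!*2!/7! = 12/5040
(j±m)!: 2!*2!*3!*2!*2!*1! = 96
prefactor² = (2J+1)*Δ*N² = 32/35
  k=1: −1/(1!*2!*1!*2!*0!*0!) = -1/4
  k=2: +1/(2!*1!*0!*1!*1!*1!) = 1/2
Σ = 1/4  ⇒  CG² = 32/35*(1/4)² = 2/35
CG = +√(2/35) = +0.239046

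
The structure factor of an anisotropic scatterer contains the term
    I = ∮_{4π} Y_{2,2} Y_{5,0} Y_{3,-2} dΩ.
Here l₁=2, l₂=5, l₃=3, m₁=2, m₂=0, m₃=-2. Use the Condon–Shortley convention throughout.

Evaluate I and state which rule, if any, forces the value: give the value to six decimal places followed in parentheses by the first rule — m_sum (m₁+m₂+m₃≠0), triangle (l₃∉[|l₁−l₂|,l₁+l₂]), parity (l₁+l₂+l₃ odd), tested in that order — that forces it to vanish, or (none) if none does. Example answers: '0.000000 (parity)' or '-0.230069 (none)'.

Checks pass: Σm=0; 10 even; l₃=3∈[3,7].
(2·2+1)(2·5+1)(2·3+1) = 385
Δ: 4! 0! 6! / 11! → 1/2310
sum: t=2:+1/144 = 1/144
3j²(2 5 3; 0 0 0) = Δ·Π!·Σ² = 10/231  (sign -1)
sum: t=0:+1/2880 = 1/2880
3j²(2 5 3; 2 0 -2) = Δ·Π!·Σ² = 1/462  (sign -1)
combine: 4πI² = 385·10/231·1/462 = 25/693
take √, sign +1: I = 0.05357948
No selection rule forces the value: the integral is nonzero (none).

0.053579 (none)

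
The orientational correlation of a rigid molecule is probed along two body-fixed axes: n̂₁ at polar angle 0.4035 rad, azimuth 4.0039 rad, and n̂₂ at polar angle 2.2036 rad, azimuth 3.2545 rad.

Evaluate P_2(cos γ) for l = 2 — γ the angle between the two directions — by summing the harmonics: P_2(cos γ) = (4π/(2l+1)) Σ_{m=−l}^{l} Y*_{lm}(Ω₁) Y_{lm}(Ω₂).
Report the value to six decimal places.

Summing Y*_{l m}(θ₁,φ₁)·Y_{l m}(θ₂,φ₂) over m ∈ [−2, 2]; prefactor 4π/(2·2+1) = 2.513274:
  m=-2: (-0.00912 + 0.05885j) × (0.24479 - 0.05624j) = 0.00108 + 0.01492j  (running Σ = 0.00108 + 0.01492j)
  m=-1: (-0.18152 - 0.21184j) × (0.36608 - 0.04151j) = -0.07525 - 0.07001j  (running Σ = -0.07417 - 0.05510j)
  m=0: (0.48492 + 0.00000j) × (0.01555 + 0.00000j) = 0.00754 + 0.00000j  (running Σ = -0.06663 - 0.05510j)
  m=1: (0.18152 - 0.21184j) × (-0.36608 - 0.04151j) = -0.07525 + 0.07001j  (running Σ = -0.14188 + 0.01492j)
  m=2: (-0.00912 - 0.05885j) × (0.24479 + 0.05624j) = 0.00108 - 0.01492j  (running Σ = -0.14080 - 0.00000j)
Total Σ_m = -0.14080 - 0.00000j. Multiply by 2.513274: -0.35387 - 0.00000j. P_2(cos γ) = -0.353871

-0.353871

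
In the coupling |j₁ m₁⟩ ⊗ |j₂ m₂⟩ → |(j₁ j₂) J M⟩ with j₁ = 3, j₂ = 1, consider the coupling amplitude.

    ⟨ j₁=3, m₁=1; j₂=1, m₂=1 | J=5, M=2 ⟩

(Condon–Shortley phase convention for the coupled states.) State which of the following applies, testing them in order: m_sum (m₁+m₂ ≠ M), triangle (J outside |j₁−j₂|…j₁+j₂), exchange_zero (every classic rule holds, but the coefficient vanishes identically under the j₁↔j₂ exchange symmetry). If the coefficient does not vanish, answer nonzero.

triangle

m-sum: m₁+m₂ = 1+1 = 2, M = 2  ✓
triangle: need |j₁−j₂| ≤ J ≤ j₁+j₂, i.e. J ∈ [2, 4]; J = 5 is outside ✗ ⇒ coefficient is 0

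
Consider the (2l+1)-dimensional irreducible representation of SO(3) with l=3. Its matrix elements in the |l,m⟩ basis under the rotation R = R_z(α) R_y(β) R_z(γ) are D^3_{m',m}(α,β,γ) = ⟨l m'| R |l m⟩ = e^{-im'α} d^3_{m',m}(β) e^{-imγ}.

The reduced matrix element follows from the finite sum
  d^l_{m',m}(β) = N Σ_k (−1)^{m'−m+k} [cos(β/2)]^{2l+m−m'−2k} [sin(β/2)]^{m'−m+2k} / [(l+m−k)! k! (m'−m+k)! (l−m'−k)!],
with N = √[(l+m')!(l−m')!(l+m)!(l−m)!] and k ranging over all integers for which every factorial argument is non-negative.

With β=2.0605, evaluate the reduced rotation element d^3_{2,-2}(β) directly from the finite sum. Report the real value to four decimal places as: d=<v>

d=0.3183

d^3_{2,-2}(β=2.0605) via the finite sum:
With c≡cos(β/2)=0.514605 and s≡sin(β/2)=0.857428, N=[120·1·1·120]^{1/2}=120.000000
Admissible k: 0..1 (factorial args all ≥0)
  k=0: (−1)^4·120.0000/(24)·0.5146^2·0.8574^4 = +0.715661
  k=1: (−1)^5·120.0000/(120)·0.5146^0·0.8574^6 = -0.397361
d^3_{2,-2}(2.0605) = +0.715661 -0.397361 = +0.318300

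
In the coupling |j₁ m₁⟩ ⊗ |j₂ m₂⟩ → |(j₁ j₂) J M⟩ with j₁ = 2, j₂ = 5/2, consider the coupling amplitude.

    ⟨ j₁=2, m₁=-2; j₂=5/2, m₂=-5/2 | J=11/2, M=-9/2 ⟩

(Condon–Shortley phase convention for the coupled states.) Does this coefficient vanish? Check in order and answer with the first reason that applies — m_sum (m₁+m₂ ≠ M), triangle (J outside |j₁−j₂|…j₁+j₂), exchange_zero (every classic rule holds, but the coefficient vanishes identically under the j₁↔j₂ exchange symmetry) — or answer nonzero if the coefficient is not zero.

m-sum: m₁+m₂ = -2+(-5/2) = -9/2, M = -9/2  ✓
triangle: need |j₁−j₂| ≤ J ≤ j₁+j₂, i.e. J ∈ [1/2, 9/2]; J = 11/2 is outside ✗ ⇒ coefficient is 0

triangle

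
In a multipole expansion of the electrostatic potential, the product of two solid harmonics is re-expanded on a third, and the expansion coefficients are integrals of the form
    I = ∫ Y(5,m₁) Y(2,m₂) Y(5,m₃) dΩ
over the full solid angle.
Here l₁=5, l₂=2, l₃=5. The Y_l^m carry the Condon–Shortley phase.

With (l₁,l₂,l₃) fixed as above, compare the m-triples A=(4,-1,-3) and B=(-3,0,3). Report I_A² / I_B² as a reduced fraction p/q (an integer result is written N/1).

147/1

l's match ⇒ only the (l;m) 3-j factors differ between A and B.
A: triangle coeff Δ(5,2,5) = 1/38610; Σ_t [0,1]: t=0:+1/10080 t=1:−1/80640 = 1/11520; (3j)²=49/1430 [(5 2 5; 4 -1 -3)], sign=+1
B: triangle coeff Δ(5,2,5) = 1/38610; Σ_t [0,2]: t=0:+1/161280 t=1:−1/5040 t=2:+1/5760 = -1/53760; (3j)²=1/4290 [(5 2 5; -3 0 3)], sign=-1
I_A²/I_B² = (49/1430)/(1/4290) = 147/1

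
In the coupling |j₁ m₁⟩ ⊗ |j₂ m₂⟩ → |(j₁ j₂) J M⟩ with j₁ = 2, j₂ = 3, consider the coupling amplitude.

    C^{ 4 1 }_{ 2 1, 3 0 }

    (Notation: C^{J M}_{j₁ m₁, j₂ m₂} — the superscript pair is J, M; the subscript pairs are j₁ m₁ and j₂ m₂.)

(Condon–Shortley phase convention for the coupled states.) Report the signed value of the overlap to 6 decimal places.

+0.462910  (= +√(3/14))

triangle: 1!*3!*5!/10! = 720/3628800
(j±m)!: 3!*1!*3!*3!*5!*3! = 155520
prefactor² = (2J+1)*Δ*N² = 1944/7
  k=0: +1/(0!*1!*1!*3!*2!*2!) = 1/24
  k=1: −1/(1!*0!*0!*2!*3!*3!) = -1/72
Σ = 1/36  ⇒  CG² = 1944/7*(1/36)² = 3/14
CG = +√(3/14) = +0.462910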